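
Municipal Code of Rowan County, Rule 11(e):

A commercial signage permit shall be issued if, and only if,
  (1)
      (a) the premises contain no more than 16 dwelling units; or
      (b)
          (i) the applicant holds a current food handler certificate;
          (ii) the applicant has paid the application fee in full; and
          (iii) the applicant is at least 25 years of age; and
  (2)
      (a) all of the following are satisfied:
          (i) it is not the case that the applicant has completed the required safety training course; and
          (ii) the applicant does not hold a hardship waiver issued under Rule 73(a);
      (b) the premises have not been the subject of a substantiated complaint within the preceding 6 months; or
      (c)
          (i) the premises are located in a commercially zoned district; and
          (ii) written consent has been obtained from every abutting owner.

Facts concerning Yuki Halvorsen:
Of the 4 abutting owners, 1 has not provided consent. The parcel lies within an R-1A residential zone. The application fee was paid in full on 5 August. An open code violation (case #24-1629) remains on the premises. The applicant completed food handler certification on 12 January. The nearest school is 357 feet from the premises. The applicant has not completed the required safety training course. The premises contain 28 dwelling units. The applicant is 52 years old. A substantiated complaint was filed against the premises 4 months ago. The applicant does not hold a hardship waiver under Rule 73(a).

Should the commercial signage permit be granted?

Yes — granted.

(a) ≤ 16 units — not satisfied.
(i) food handler cert. — met.
(ii) fee paid — satisfied.
(iii) age ≥ 25 — satisfied.
(b) = T AND T AND T = true.
So (1) is satisfied (F OR T).
(i) not (safety training) — holds.
(ii) not (hardship waiver) — met.
(a) = T AND T = true.
(b) no complaint in 6 mo. — fails.
(i) commercially zoned — fails.
(ii) all abutters consent — fails.
(c): F AND F → false.
(2): T OR F OR F → true.
Overall = T AND T = true.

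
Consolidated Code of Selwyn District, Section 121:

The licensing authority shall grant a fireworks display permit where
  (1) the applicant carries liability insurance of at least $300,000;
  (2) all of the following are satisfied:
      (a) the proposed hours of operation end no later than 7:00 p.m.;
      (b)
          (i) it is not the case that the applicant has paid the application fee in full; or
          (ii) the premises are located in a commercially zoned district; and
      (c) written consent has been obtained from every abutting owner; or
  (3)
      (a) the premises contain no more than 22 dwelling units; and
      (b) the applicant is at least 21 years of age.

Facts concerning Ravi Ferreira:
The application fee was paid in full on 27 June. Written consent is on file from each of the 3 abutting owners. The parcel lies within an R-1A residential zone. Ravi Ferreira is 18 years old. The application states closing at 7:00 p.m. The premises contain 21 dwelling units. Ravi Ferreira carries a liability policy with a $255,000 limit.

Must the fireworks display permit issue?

No — denied.

(1) insurance ≥ $300,000 — fails.
(a) closes by 7 p.m. — holds.
(i) not (fee paid) — not satisfied.
(ii) commercially zoned — not satisfied.
So (b) is not satisfied (F OR F).
(c) all abutters consent — satisfied.
(2) = T AND F AND T = false.
(a) ≤ 22 units — holds.
(b) age ≥ 21 — not met.
(3): T AND F → false.
Overall: F OR F OR F → false.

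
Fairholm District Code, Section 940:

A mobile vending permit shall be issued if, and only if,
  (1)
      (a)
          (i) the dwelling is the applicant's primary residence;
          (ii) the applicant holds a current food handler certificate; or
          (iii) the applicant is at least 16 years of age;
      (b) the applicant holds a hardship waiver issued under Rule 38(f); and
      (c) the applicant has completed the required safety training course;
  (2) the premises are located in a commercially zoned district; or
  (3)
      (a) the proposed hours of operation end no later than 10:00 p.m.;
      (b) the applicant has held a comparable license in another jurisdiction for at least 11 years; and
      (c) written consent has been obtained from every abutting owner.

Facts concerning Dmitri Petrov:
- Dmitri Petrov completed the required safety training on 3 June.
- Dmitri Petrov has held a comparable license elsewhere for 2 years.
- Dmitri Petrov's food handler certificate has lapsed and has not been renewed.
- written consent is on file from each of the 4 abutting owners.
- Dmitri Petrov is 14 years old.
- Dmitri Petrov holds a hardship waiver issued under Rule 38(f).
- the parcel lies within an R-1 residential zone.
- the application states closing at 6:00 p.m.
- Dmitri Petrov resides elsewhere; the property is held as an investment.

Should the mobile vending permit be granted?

(i) primary residence — not satisfied.
(ii) food handler cert. — fails.
(iii) age ≥ 16 — fails.
(a) = F OR F OR F = false.
(b) hardship waiver — holds.
(c) safety training — satisfied.
(1): F AND T AND T → false.
(2) commercially zoned — not satisfied.
(a) closes by 10 p.m. — satisfied.
(b) prior license ≥ 11 yr — not satisfied.
(c) all abutters consent — satisfied.
(3) = T AND F AND T = false.
Overall = F OR F OR F = false.

No — denied.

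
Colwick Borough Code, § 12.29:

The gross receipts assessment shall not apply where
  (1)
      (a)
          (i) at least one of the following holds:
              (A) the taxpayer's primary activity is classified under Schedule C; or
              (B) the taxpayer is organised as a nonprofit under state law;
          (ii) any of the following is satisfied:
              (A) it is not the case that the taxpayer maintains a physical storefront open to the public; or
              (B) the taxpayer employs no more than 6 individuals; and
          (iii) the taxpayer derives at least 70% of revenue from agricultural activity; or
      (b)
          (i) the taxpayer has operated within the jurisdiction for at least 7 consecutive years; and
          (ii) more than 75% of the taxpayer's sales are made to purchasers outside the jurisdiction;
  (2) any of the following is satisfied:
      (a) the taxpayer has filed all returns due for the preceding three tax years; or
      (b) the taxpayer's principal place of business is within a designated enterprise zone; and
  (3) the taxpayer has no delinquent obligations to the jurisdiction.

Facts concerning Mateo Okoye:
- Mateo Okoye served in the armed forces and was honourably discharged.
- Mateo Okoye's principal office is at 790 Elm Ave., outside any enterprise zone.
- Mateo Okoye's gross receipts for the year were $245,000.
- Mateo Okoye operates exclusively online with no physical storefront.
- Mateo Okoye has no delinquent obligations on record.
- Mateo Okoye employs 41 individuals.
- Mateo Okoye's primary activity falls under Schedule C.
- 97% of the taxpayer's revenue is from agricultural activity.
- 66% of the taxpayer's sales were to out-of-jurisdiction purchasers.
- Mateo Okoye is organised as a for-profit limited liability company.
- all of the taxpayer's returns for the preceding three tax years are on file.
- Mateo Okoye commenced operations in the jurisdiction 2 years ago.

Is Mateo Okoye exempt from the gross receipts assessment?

Yes — exempt.

(A) Schedule C activity — satisfied.
(B) nonprofit — not met.
So (i) is satisfied (T OR F).
(A) not (has storefront) — holds.
(B) ≤ 6 employees — not met.
(ii): T OR F → true.
(iii) ≥70% agricultural — holds.
So (a) is satisfied (T AND T AND T).
(i) ≥ 7 yrs in jurisdiction — not met.
(ii) >75% out-of-jur. sales — fails.
(b) = F AND F = false.
So (1) is satisfied (T OR F).
(a) returns current — satisfied.
(b) in enterprise zone — fails.
(2) = T OR F = true.
(3) no delinquency — met.
So Overall is satisfied (T AND T AND T).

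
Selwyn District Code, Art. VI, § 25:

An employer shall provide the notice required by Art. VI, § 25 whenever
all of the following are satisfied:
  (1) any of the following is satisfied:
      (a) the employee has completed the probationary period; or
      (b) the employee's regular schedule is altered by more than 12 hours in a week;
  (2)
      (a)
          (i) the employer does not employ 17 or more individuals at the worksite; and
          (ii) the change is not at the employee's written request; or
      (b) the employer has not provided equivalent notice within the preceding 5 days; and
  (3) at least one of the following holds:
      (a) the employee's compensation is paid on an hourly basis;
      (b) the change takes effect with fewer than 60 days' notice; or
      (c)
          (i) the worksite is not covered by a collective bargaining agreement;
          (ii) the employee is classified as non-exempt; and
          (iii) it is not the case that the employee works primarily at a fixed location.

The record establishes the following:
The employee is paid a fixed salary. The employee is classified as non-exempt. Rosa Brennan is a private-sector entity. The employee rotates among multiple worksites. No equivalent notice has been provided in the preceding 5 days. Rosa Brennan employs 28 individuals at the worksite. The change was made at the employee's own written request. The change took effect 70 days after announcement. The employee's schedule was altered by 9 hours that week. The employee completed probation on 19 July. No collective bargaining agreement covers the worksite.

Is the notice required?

Yes — required.

(a) past probation — satisfied.
(b) schedule shift > 12h — fails.
(1) = T OR F = true.
(i) not (≥ 17 at site) — fails.
(ii) not employee-requested — not satisfied.
(a) = F AND F = false.
(b) no recent notice — met.
(2) = F OR T = true.
(a) hourly-paid — fails.
(b) < 60 days' notice — not met.
(i) no CBA — met.
(ii) non-exempt — met.
(iii) not (fixed location) — satisfied.
(c) = T AND T AND T = true.
So (3) is satisfied (F OR F OR T).
Overall: T AND T AND T → true.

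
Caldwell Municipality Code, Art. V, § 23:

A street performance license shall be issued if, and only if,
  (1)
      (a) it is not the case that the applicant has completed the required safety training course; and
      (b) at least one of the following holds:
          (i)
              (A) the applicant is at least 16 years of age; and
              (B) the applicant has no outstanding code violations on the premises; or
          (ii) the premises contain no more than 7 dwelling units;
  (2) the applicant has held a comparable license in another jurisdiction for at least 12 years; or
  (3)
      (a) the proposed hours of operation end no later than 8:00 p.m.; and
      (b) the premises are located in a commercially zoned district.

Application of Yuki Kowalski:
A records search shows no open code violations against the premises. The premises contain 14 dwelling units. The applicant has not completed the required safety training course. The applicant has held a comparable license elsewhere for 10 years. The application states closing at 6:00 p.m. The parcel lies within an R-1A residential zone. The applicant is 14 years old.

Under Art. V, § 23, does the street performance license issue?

(a) not (safety training) — met.
(A) age ≥ 16 — not satisfied.
(B) no code violations — holds.
So (i) is not satisfied (F AND T).
(ii) ≤ 7 units — fails.
(b) = F OR F = false.
So (1) is not satisfied (T AND F).
(2) prior license ≥ 12 yr — not met.
(a) closes by 8 p.m. — satisfied.
(b) commercially zoned — not met.
(3): T AND F → false.
So Overall is not satisfied (F OR F OR F).

No — denied.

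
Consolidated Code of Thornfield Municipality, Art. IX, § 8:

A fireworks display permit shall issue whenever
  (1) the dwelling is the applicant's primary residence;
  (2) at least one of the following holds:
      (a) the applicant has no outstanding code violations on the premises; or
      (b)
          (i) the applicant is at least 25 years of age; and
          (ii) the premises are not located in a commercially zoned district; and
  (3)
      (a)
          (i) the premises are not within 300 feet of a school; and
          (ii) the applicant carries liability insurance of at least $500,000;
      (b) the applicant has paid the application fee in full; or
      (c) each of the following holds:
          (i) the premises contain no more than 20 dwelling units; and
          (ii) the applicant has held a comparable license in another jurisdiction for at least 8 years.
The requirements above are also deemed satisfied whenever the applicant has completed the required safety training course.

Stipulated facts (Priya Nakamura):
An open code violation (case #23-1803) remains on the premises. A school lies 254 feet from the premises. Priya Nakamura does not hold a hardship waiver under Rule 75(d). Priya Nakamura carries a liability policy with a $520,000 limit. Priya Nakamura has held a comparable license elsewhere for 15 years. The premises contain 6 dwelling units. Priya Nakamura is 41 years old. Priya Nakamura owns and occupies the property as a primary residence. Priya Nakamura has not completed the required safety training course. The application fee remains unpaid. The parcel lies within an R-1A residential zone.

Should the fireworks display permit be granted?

Yes — granted.

(1) primary residence — met.
(a) no code violations — fails.
(i) age ≥ 25 — satisfied.
(ii) not (commercially zoned) — satisfied.
(b): T AND T → true.
(2): F OR T → true.
(i) ≥300 ft from school — fails.
(ii) insurance ≥ $500,000 — satisfied.
So (a) is not satisfied (F AND T).
(b) fee paid — not satisfied.
(i) ≤ 20 units — met.
(ii) prior license ≥ 8 yr — holds.
So (c) is satisfied (T AND T).
So (3) is satisfied (F OR F OR T).
Overall: T AND T AND T → true.
Exception (safety training) — not satisfied.
Result: main true OR exception false → true.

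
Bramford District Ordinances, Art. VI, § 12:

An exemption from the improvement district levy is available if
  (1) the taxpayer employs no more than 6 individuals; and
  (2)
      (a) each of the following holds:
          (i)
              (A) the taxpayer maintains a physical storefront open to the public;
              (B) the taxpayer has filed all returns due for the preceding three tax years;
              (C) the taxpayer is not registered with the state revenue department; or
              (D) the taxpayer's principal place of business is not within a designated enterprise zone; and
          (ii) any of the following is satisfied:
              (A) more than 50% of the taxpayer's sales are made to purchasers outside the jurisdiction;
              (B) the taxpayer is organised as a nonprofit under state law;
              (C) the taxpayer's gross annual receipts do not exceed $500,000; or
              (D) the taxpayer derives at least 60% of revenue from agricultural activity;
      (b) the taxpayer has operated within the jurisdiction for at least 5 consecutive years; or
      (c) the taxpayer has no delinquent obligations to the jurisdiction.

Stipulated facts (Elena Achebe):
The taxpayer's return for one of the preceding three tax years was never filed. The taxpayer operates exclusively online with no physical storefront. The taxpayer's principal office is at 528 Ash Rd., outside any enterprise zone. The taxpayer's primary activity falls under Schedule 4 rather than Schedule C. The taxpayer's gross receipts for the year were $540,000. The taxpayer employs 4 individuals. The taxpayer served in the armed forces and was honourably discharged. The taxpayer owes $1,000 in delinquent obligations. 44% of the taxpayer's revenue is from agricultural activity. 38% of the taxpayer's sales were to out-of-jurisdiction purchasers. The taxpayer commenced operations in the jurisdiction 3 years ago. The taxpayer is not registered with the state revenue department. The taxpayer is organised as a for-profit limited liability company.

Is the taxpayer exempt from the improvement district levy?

(1) ≤ 6 employees — satisfied.
(A) has storefront — not satisfied.
(B) returns current — not met.
(C) not (state-registered) — holds.
(D) not (in enterprise zone) — holds.
(i) = F OR F OR T OR T = true.
(A) >50% out-of-jur. sales — fails.
(B) nonprofit — not met.
(C) receipts ≤ $500,000 — not satisfied.
(D) ≥60% agricultural — not satisfied.
(ii) = F OR F OR F OR F = false.
(a) = T AND F = false.
(b) ≥ 5 yrs in jurisdiction — not met.
(c) no delinquency — fails.
(2) = F OR F OR F = false.
Overall = T AND F = false.

No — not exempt.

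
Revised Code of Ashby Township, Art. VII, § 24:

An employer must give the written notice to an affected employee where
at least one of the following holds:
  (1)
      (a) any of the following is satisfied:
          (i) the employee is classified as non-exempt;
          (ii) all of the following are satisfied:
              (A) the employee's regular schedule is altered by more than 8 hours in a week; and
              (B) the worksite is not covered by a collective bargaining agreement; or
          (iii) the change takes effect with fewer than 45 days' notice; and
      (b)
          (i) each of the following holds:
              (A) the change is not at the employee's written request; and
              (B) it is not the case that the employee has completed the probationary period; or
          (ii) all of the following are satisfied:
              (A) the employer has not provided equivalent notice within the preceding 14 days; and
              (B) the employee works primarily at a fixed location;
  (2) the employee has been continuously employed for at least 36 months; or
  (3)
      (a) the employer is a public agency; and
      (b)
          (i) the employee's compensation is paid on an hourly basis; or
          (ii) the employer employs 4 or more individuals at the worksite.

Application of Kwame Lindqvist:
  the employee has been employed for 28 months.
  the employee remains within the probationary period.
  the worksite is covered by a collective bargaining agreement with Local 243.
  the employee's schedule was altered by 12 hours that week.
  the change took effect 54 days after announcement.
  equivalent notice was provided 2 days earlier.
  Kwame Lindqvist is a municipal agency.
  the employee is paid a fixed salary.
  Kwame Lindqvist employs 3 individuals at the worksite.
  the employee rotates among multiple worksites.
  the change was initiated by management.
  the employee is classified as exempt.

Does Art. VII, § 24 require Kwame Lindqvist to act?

No — not required.

(i) non-exempt — not satisfied.
(A) schedule shift > 8h — holds.
(B) no CBA — fails.
(ii) = T AND F = false.
(iii) < 45 days' notice — not satisfied.
(a): F OR F OR F → false.
(A) not employee-requested — met.
(B) not (past probation) — holds.
(i) = T AND T = true.
(A) no recent notice — not met.
(B) fixed location — not satisfied.
So (ii) is not satisfied (F AND F).
(b): T OR F → true.
(1): F AND T → false.
(2) tenure ≥ 36 mo. — fails.
(a) public agency — met.
(i) hourly-paid — fails.
(ii) ≥ 4 at site — fails.
(b): F OR F → false.
So (3) is not satisfied (T AND F).
Overall: F OR F OR F → false.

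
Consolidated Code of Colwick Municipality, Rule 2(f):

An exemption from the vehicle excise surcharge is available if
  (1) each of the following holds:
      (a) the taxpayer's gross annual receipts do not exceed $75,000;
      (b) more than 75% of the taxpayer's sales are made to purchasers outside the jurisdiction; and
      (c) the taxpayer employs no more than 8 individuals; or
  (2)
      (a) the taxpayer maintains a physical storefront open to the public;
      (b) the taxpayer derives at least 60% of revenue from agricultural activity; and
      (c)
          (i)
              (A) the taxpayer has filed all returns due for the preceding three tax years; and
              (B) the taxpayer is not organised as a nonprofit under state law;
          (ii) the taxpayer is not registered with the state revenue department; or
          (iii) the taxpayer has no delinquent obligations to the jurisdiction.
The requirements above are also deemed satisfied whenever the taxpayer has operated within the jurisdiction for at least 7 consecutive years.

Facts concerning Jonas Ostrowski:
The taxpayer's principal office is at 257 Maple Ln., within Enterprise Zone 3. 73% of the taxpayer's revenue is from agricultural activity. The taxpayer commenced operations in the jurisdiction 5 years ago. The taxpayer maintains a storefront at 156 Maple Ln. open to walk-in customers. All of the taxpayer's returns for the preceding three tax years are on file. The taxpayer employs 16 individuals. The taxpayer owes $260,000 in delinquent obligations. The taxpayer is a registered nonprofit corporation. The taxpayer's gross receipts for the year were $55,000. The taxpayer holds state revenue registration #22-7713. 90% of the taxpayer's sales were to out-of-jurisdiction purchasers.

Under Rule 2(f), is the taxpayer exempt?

No — not exempt.

(a) receipts ≤ $75,000 — met.
(b) >75% out-of-jur. sales — met.
(c) ≤ 8 employees — not satisfied.
(1): T AND T AND F → false.
(a) has storefront — satisfied.
(b) ≥60% agricultural — satisfied.
(A) returns current — holds.
(B) not (nonprofit) — not satisfied.
So (i) is not satisfied (T AND F).
(ii) not (state-registered) — not met.
(iii) no delinquency — not met.
So (c) is not satisfied (F OR F OR F).
(2): T AND T AND F → false.
Overall = F OR F = false.
Exception (≥ 7 yrs in jurisdiction) — not satisfied.
Result: main false OR exception false → false.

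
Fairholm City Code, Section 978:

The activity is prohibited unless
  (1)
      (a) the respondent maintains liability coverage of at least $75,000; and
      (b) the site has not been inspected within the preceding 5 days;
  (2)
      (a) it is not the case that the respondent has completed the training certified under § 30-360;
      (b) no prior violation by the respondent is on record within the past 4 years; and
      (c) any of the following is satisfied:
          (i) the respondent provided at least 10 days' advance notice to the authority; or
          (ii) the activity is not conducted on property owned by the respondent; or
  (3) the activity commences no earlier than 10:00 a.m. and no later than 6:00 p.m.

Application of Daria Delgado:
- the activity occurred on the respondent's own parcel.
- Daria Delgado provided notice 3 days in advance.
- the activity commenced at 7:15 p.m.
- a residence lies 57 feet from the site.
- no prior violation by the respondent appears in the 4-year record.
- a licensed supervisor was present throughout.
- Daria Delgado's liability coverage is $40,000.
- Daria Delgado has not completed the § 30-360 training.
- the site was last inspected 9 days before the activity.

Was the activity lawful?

No — unlawful.

(a) coverage ≥ $75,000 — not met.
(b) not (site inspected) — met.
(1): F AND T → false.
(a) not (training certified) — met.
(b) no prior violation — met.
(i) ≥10 days' notice — fails.
(ii) not (own property) — fails.
So (c) is not satisfied (F OR F).
(2) = T AND T AND F = false.
(3) start within hours — fails.
Overall = F OR F OR F = false.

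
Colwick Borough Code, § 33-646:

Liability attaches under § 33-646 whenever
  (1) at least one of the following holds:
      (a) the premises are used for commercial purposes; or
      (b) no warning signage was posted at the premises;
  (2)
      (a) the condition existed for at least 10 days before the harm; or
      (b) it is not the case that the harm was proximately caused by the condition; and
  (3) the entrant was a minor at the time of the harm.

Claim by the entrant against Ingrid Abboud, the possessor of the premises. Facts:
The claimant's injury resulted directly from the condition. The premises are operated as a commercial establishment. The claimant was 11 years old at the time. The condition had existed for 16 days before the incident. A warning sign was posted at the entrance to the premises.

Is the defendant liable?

(a) commercial use — satisfied.
(b) no signage posted — not satisfied.
(1) = T OR F = true.
(a) condition ≥10 days old — holds.
(b) not (proximate cause) — not met.
(2): T OR F → true.
(3) entrant a minor — holds.
So Overall is satisfied (T AND T AND T).

Yes — liable.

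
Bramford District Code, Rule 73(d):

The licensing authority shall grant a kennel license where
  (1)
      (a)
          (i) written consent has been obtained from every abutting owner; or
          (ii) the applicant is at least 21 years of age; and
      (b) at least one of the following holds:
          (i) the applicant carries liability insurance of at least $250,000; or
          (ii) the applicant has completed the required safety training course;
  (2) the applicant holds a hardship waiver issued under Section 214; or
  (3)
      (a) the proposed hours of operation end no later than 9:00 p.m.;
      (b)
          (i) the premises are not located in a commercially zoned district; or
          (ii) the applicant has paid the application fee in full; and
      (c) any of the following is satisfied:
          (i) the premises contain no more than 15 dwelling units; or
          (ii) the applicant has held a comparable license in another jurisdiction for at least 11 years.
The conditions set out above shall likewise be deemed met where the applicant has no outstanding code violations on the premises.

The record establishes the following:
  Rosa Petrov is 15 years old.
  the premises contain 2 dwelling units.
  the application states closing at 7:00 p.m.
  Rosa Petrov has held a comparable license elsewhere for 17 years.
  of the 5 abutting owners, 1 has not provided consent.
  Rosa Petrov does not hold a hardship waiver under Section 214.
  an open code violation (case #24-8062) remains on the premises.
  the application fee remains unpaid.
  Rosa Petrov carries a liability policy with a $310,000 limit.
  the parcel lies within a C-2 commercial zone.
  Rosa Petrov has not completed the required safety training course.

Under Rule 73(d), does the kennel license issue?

(i) all abutters consent — not satisfied.
(ii) age ≥ 21 — fails.
(a): F OR F → false.
(i) insurance ≥ $250,000 — met.
(ii) safety training — fails.
(b): T OR F → true.
(1): F AND T → false.
(2) hardship waiver — not met.
(a) closes by 9 p.m. — satisfied.
(i) not (commercially zoned) — fails.
(ii) fee paid — not satisfied.
So (b) is not satisfied (F OR F).
(i) ≤ 15 units — satisfied.
(ii) prior license ≥ 11 yr — met.
(c): T OR T → true.
So (3) is not satisfied (T AND F AND T).
Overall = F OR F OR F = false.
Exception (no code violations) — not satisfied.
Result: main false OR exception false → false.

No — denied.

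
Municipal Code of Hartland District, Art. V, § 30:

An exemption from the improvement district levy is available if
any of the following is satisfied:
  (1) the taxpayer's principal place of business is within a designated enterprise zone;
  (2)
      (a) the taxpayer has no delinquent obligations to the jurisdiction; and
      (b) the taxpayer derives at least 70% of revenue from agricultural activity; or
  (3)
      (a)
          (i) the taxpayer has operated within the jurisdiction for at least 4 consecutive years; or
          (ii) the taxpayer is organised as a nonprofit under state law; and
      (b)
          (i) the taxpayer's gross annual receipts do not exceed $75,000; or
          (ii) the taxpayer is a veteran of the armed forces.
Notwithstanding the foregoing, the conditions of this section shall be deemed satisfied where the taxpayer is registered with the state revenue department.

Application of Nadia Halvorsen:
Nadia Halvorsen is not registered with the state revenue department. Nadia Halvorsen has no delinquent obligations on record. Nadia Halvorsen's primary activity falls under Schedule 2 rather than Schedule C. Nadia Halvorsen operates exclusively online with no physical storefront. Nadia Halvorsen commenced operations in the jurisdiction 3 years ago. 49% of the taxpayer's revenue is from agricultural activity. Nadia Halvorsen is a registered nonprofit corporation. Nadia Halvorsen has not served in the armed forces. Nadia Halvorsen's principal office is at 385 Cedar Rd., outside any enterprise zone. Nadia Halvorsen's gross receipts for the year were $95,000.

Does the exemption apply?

(1) in enterprise zone — fails.
(a) no delinquency — holds.
(b) ≥70% agricultural — not satisfied.
(2): T AND F → false.
(i) ≥ 4 yrs in jurisdiction — not met.
(ii) nonprofit — holds.
(a) = F OR T = true.
(i) receipts ≤ $75,000 — fails.
(ii) veteran — not met.
(b) = F OR F = false.
(3) = T AND F = false.
Overall = F OR F OR F = false.
Exception (state-registered) — not satisfied.
Result: main false OR exception false → false.

No — not exempt.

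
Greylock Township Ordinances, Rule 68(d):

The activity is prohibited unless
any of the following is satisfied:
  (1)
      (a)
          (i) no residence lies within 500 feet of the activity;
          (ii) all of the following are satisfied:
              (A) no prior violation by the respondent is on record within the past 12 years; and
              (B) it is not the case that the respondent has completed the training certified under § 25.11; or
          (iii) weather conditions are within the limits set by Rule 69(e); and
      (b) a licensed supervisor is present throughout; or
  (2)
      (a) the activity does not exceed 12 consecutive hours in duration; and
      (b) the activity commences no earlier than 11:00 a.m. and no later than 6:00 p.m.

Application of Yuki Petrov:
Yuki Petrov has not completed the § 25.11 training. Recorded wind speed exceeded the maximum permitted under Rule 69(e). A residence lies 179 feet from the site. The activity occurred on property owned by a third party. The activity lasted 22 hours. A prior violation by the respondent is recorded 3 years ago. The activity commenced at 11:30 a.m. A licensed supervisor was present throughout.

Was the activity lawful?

No — unlawful.

(i) no residence in 500 ft — not met.
(A) no prior violation — fails.
(B) not (training certified) — satisfied.
(ii) = F AND T = false.
(iii) weather ok — not met.
(a) = F OR F OR F = false.
(b) supervisor present — met.
(1) = F AND T = false.
(a) ≤ 12 hrs duration — not met.
(b) start within hours — met.
So (2) is not satisfied (F AND T).
Overall = F OR F = false.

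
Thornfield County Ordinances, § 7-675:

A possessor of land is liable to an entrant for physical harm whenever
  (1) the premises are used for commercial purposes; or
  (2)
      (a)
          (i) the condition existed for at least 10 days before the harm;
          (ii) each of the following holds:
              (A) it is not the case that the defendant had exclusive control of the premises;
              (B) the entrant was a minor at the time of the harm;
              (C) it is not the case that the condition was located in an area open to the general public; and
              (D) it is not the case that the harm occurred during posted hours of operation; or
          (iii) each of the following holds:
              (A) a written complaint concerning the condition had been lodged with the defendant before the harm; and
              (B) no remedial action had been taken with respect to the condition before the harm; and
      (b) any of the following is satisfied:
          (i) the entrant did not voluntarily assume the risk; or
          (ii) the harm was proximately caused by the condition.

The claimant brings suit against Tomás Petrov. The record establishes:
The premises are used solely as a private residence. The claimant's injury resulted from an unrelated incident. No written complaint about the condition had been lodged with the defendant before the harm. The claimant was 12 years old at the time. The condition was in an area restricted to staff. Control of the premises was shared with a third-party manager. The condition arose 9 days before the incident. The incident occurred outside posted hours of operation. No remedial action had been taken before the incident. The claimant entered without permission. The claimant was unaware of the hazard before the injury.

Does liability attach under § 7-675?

(1) commercial use — not met.
(i) condition ≥10 days old — not satisfied.
(A) not (exclusive control) — satisfied.
(B) entrant a minor — met.
(C) not (public area) — satisfied.
(D) not (during posted hours) — satisfied.
(ii) = T AND T AND T AND T = true.
(A) complaint lodged — fails.
(B) no remedial action — holds.
So (iii) is not satisfied (F AND T).
So (a) is satisfied (F OR T OR F).
(i) no assumed risk — met.
(ii) proximate cause — not met.
So (b) is satisfied (T OR F).
(2): T AND T → true.
Overall: F OR T → true.

Yes — liable.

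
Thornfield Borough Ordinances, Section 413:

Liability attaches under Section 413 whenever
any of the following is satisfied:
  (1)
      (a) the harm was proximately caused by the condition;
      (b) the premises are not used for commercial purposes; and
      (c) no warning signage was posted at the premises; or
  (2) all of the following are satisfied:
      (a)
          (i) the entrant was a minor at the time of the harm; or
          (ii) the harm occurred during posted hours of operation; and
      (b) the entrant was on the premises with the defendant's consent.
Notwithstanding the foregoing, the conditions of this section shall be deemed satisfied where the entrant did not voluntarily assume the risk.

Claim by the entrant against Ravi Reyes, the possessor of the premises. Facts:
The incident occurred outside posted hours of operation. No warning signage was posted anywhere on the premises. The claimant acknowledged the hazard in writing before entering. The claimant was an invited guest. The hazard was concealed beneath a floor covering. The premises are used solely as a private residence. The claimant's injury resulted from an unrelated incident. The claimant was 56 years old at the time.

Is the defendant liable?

(a) proximate cause — not met.
(b) not (commercial use) — satisfied.
(c) no signage posted — holds.
(1) = F AND T AND T = false.
(i) entrant a minor — fails.
(ii) during posted hours — not satisfied.
So (a) is not satisfied (F OR F).
(b) consent to enter — met.
So (2) is not satisfied (F AND T).
Overall = F OR F = false.
Exception (no assumed risk) — not satisfied.
Result: main false OR exception false → false.

No — not liable.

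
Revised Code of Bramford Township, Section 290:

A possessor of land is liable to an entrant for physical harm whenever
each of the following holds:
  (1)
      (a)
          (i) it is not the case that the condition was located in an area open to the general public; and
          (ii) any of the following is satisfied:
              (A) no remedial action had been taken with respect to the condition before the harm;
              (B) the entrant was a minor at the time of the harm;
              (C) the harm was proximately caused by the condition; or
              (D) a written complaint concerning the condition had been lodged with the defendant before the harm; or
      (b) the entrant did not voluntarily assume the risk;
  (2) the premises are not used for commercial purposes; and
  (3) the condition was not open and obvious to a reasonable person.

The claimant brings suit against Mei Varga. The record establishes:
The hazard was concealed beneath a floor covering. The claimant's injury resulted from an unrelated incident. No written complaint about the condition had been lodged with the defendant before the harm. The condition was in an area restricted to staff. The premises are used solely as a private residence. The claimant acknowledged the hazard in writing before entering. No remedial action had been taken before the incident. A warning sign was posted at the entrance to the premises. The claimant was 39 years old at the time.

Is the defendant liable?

(i) not (public area) — met.
(A) no remedial action — holds.
(B) entrant a minor — not satisfied.
(C) proximate cause — not satisfied.
(D) complaint lodged — fails.
So (ii) is satisfied (T OR F OR F OR F).
(a) = T AND T = true.
(b) no assumed risk — not met.
(1): T OR F → true.
(2) not (commercial use) — holds.
(3) not open/obvious — holds.
Overall = T AND T AND T = true.

Yes — liable.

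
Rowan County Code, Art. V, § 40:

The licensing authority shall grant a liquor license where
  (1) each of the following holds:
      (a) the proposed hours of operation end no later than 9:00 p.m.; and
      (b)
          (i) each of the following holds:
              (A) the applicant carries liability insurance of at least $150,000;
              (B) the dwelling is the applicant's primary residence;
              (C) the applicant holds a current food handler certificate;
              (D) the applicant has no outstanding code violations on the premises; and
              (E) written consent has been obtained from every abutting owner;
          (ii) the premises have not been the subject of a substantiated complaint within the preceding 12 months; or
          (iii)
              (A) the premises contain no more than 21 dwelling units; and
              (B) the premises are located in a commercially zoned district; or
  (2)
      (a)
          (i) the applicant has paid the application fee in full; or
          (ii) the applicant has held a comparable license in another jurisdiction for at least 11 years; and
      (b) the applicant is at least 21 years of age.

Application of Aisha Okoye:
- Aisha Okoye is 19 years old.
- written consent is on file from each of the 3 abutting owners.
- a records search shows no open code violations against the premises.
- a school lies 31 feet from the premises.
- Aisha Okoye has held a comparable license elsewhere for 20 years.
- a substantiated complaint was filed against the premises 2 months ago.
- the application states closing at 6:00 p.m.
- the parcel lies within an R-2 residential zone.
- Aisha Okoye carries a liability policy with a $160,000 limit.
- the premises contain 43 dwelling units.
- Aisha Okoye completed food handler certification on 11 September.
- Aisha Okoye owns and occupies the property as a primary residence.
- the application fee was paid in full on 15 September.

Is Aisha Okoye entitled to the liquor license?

Yes — granted.

(a) closes by 9 p.m. — satisfied.
(A) insurance ≥ $150,000 — satisfied.
(B) primary residence — holds.
(C) food handler cert. — met.
(D) no code violations — satisfied.
(E) all abutters consent — satisfied.
(i) = T AND T AND T AND T AND T = true.
(ii) no complaint in 12 mo. — not met.
(A) ≤ 21 units — not met.
(B) commercially zoned — not satisfied.
(iii): F AND F → false.
So (b) is satisfied (T OR F OR F).
(1): T AND T → true.
(i) fee paid — met.
(ii) prior license ≥ 11 yr — met.
So (a) is satisfied (T OR T).
(b) age ≥ 21 — not met.
(2): T AND F → false.
Overall = T OR F = true.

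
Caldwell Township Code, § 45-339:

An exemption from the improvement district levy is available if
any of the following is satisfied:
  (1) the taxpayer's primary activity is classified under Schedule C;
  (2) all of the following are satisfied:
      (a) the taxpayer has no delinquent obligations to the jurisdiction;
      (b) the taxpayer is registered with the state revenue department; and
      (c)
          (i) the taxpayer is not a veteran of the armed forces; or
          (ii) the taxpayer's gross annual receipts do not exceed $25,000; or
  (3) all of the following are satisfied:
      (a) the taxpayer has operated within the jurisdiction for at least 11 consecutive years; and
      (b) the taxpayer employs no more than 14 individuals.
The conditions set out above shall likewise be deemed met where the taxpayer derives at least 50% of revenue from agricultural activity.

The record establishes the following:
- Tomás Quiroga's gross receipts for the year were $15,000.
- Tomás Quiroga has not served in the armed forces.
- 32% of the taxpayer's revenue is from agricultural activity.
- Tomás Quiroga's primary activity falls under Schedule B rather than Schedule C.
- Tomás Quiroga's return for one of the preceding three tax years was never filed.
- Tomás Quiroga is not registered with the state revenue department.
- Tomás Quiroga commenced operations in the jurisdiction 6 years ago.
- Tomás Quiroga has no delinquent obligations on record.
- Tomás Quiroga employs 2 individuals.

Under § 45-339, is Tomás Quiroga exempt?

(1) Schedule C activity — not met.
(a) no delinquency — met.
(b) state-registered — not met.
(i) not (veteran) — met.
(ii) receipts ≤ $25,000 — holds.
(c) = T OR T = true.
(2) = T AND F AND T = false.
(a) ≥ 11 yrs in jurisdiction — not met.
(b) ≤ 14 employees — met.
(3) = F AND T = false.
So Overall is not satisfied (F OR F OR F).
Exception (≥50% agricultural) — not satisfied.
Result: main false OR exception false → false.

No — not exempt.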